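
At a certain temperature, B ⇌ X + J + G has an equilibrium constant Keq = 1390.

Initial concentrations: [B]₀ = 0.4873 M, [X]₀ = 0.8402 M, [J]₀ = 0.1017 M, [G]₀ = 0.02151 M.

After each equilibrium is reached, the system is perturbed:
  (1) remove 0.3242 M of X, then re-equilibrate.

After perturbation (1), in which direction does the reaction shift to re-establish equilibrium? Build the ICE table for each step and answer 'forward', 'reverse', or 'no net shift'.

Direction: forward

Q₀ = 0.003772 vs Keq = 1390 ⇒ Q<K, forward
Step 1:
                   B          X          J          G
  init        0.4873     0.8402     0.1017    0.02151
  Δ           -0.487      0.487      0.487      0.487
  eq      2.8585e-04      1.327     0.5887     0.5085
  solve Keq expr → x = 0.487; check Q = 1390
Then remove 0.3242 M of X.
Step 2:
                   B          X          J          G
  init    2.8585e-04      1.003     0.5887     0.5085
  Δ       -6.9755e-05 6.9755e-05 6.9755e-05 6.9755e-05
  eq      2.1610e-04      1.003     0.5888     0.5086
  solve Keq expr → x = 6.9755e-05; check Q = 1390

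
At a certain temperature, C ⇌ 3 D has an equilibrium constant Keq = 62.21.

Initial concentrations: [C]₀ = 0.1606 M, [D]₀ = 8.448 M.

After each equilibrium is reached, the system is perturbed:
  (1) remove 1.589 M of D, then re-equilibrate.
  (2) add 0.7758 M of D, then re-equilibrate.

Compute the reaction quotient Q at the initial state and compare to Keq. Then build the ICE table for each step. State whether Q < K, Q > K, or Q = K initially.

Q₀ = 3754; Q > K (proceeds reverse)

Q₀ = 3754 vs Keq = 62.21 ⇒ Q>K, reverse
Step 1:
                  C         D
  Initial    0.1606     8.448
  Change      1.313    -3.939
  Equil       1.474     4.509
  solve Keq expr → x = -1.313; check Q = 62.21
Then remove 1.589 M of D.
Step 2:
                  C         D
  Initial     1.474      2.92
  Change    -0.3853     1.156
  Equil       1.088     4.076
  solve Keq expr → x = 0.3853; check Q = 62.21
Then add 0.7758 M of D.
Step 3:
                  C         D
  Initial     1.088     4.852
  Change     0.1854   -0.5563
  Equil       1.274     4.295
  solve Keq expr → x = -0.1854; check Q = 62.21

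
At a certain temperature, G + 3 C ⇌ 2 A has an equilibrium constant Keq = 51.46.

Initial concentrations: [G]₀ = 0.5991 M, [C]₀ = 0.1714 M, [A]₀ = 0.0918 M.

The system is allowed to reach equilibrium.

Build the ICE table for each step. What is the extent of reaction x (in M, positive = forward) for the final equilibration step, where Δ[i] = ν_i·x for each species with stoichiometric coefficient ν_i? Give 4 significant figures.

Q₀ = 2.794 vs Keq = 51.46 ⇒ Q<K, forward
Step 1:
                   G          C          A
  init        0.5991     0.1714     0.0918
  Δ         -0.02718   -0.08153    0.05435
  eq          0.5719    0.08987     0.1462
  solve Keq expr → x = 0.02718; check Q = 51.46

x = 0.02718 M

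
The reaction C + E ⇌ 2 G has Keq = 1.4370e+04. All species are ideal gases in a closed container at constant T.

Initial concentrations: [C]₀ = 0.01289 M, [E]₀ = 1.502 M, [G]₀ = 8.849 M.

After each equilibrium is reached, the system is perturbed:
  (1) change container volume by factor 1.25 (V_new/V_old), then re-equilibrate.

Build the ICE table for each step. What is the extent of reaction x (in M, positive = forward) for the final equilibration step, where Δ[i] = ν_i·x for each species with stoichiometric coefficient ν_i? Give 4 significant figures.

Q₀ = 4045 vs Keq = 1.4370e+04 ⇒ Q<K, forward
Step 1:
                    C           E           G
  I           0.01289       1.502       8.849
  C         -0.009224   -0.009224     0.01845
  E          0.003666       1.493       8.867
  solve Keq expr → x = 0.009224; check Q = 1.4370e+04
Then change container volume by factor 1.25 (V_new/V_old).
Step 2:
                    C           E           G
  I          0.002932       1.194       7.094
  C                 0           0           0
  E          0.002932       1.194       7.094
  solve Keq expr → x = 0; check Q = 1.4370e+04

x = 0 M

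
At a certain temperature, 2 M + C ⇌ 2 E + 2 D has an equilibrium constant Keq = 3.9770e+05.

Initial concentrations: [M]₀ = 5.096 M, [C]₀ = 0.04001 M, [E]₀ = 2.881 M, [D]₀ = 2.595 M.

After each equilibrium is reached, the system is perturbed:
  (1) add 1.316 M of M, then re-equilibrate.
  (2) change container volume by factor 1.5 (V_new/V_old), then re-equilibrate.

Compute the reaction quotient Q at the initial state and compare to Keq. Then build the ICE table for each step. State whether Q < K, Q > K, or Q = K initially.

Q₀ = 53.79; Q < K (proceeds forward)

Q₀ = 53.79 vs Keq = 3.9770e+05 ⇒ Q<K, forward
Step 1:
                  M         C         E         D
  init        5.096   0.04001     2.881     2.595
  Δ        -0.08001     -0.04   0.08001   0.08001
  eq          5.016 6.2699e-06     2.961     2.675
  solve Keq expr → x = 0.04; check Q = 3.9770e+05
Then add 1.316 M of M.
Step 2:
                  M         C         E         D
  init        6.332 6.2699e-06     2.961     2.675
  Δ       -4.6707e-06 -2.3353e-06 4.6707e-06 4.6707e-06
  eq          6.332 3.9346e-06     2.961     2.675
  solve Keq expr → x = 2.3353e-06; check Q = 3.9770e+05
Then change container volume by factor 1.5 (V_new/V_old).
Step 3:
                  M         C         E         D
  init        4.221 2.6230e-06     1.974     1.783
  Δ       -1.7487e-06 -8.7434e-07 1.7487e-06 1.7487e-06
  eq          4.221 1.7487e-06     1.974     1.783
  solve Keq expr → x = 8.7434e-07; check Q = 3.9770e+05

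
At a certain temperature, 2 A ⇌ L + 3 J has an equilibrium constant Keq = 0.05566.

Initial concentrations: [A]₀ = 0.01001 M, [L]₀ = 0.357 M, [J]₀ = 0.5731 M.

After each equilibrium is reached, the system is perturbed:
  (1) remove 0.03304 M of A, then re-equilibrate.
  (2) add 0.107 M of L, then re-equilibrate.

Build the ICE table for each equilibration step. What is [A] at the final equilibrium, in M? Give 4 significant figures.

[A]_eq = 0.2244 M

Q₀ = 670.6 vs Keq = 0.05566 ⇒ Q>K, reverse
Step 1:
                   A          L          J
  I          0.01001      0.357     0.5731
  C           0.2263    -0.1132    -0.3395
  E           0.2363     0.2438     0.2336
  solve Keq expr → x = -0.1132; check Q = 0.05566
Then remove 0.03304 M of A.
Step 2:
                   A          L          J
  I           0.2033     0.2438     0.2336
  C         0.009542  -0.004771   -0.01431
  E           0.2128     0.2391     0.2193
  solve Keq expr → x = -0.004771; check Q = 0.05566
Then add 0.107 M of L.
Step 3:
                   A          L          J
  I           0.2128     0.3461     0.2193
  C          0.01156  -0.005782   -0.01735
  E           0.2244     0.3403      0.202
  solve Keq expr → x = -0.005782; check Q = 0.05566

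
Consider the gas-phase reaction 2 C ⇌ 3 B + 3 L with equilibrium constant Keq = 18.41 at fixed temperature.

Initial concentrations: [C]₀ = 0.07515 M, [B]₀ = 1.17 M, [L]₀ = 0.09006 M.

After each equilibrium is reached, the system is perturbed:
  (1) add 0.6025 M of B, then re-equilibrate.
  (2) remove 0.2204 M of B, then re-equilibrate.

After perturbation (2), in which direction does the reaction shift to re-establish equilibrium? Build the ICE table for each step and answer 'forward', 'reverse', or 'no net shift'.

Q₀ = 0.2072 vs Keq = 18.41 ⇒ Q<K, forward
Step 1:
                   C          B          L
  Initial    0.07515       1.17    0.09006
  Change    -0.05257    0.07885    0.07885
  Equil      0.02258      1.249     0.1689
  solve Keq expr → x = 0.02628; check Q = 18.41
Then add 0.6025 M of B.
Step 2:
                   C          B          L
  Initial    0.02258      1.851     0.1689
  Change     0.01157   -0.01736   -0.01736
  Equil      0.03415      1.834     0.1516
  solve Keq expr → x = -0.005786; check Q = 18.41
Then remove 0.2204 M of B.
Step 3:
                   C          B          L
  Initial    0.03415      1.614     0.1516
  Change   -0.004075   0.006113   0.006113
  Equil      0.03008       1.62     0.1577
  solve Keq expr → x = 0.002038; check Q = 18.41

Direction: forward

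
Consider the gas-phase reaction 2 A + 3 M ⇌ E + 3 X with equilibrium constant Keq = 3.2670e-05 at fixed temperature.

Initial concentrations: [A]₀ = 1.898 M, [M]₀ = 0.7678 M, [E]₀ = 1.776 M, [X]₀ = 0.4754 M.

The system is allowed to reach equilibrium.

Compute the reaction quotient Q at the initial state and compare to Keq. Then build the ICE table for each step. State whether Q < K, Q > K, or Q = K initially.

Q₀ = 0.117; Q > K (proceeds reverse)

Q₀ = 0.117 vs Keq = 3.2670e-05 ⇒ Q>K, reverse
Step 1:
                   A          M          E          X
  Initial      1.898     0.7678      1.776     0.4754
  Change      0.2808     0.4212    -0.1404    -0.4212
  Equil        2.179      1.189      1.636    0.05422
  solve Keq expr → x = -0.1404; check Q = 3.2670e-05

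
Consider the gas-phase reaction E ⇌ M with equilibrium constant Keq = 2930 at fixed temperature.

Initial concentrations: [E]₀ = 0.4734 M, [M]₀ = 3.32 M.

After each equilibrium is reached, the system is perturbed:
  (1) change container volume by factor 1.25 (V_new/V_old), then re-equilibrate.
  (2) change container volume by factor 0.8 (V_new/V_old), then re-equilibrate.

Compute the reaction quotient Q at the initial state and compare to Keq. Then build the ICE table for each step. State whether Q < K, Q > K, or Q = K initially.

Q₀ = 7.013; Q < K (proceeds forward)

Q₀ = 7.013 vs Keq = 2930 ⇒ Q<K, forward
Step 1:
                   E          M
  I           0.4734       3.32
  C          -0.4721     0.4721
  E         0.001294      3.792
  solve Keq expr → x = 0.4721; check Q = 2930
Then change container volume by factor 1.25 (V_new/V_old).
Step 2:
                   E          M
  I         0.001035      3.034
  C                0          0
  E         0.001035      3.034
  solve Keq expr → x = 0; check Q = 2930
Then change container volume by factor 0.8 (V_new/V_old).
Step 3:
                   E          M
  I         0.001294      3.792
  C                0          0
  E         0.001294      3.792
  solve Keq expr → x = 0; check Q = 2930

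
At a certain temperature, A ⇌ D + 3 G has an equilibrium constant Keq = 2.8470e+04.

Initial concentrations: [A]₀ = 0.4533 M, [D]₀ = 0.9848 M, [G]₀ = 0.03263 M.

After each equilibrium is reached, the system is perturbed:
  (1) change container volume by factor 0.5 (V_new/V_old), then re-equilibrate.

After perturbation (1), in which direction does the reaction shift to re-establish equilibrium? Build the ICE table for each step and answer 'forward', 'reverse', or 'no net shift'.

Direction: reverse

Q₀ = 7.5477e-05 vs Keq = 2.8470e+04 ⇒ Q<K, forward
Step 1:
                  A         D         G
  Initial    0.4533    0.9848   0.03263
  Change    -0.4532    0.4532     1.359
  Equil   1.3627e-04     1.438     1.392
  solve Keq expr → x = 0.4532; check Q = 2.8470e+04
Then change container volume by factor 0.5 (V_new/V_old).
Step 2:
                  A         D         G
  Initial 2.7253e-04     2.876     2.784
  Change   0.001893 -0.001893 -0.005679
  Equil    0.002166     2.874     2.779
  solve Keq expr → x = -0.001893; check Q = 2.8470e+04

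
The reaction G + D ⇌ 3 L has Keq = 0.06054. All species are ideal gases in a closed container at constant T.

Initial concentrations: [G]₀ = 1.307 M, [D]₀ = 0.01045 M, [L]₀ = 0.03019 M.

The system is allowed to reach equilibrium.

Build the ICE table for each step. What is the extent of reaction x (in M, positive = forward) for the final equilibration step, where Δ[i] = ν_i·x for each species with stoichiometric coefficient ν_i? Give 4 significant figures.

x = 0.008317 M

Q₀ = 0.002015 vs Keq = 0.06054 ⇒ Q<K, forward
Step 1:
                  G         D         L
  Initial     1.307   0.01045   0.03019
  Change  -0.008317 -0.008317   0.02495
  Equil       1.299  0.002133   0.05514
  solve Keq expr → x = 0.008317; check Q = 0.06054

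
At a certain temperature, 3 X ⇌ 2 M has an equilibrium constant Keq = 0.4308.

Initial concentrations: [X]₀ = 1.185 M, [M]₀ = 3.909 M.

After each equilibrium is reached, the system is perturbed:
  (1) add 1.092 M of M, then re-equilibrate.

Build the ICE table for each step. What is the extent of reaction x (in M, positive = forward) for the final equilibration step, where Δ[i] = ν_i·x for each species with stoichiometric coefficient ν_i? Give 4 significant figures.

Q₀ = 9.183 vs Keq = 0.4308 ⇒ Q>K, reverse
Step 1:
                  X         M
  init        1.185     3.909
  Δ           1.509    -1.006
  eq          2.694     2.903
  solve Keq expr → x = -0.5031; check Q = 0.4308
Then add 1.092 M of M.
Step 2:
                  X         M
  init        2.694     3.995
  Δ          0.4646   -0.3097
  eq          3.159     3.685
  solve Keq expr → x = -0.1549; check Q = 0.4308

x = -0.1549 M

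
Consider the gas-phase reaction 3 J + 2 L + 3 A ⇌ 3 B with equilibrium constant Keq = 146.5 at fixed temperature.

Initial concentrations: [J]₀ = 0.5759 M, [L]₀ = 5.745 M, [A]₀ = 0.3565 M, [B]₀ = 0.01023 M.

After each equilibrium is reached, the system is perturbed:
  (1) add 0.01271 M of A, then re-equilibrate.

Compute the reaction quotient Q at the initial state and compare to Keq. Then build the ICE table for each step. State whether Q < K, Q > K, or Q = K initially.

Q₀ = 3.7482e-06; Q < K (proceeds forward)

Q₀ = 3.7482e-06 vs Keq = 146.5 ⇒ Q<K, forward
Step 1:
                    J           L           A           B
  Initial      0.5759       5.745      0.3565     0.01023
  Change      -0.2921     -0.1947     -0.2921      0.2921
  Equil        0.2838        5.55     0.06444      0.3023
  solve Keq expr → x = 0.09735; check Q = 146.5
Then add 0.01271 M of A.
Step 2:
                    J           L           A           B
  Initial      0.2838        5.55     0.07715      0.3023
  Change    -0.008708   -0.005805   -0.008708    0.008708
  Equil        0.2751       5.544     0.06845       0.311
  solve Keq expr → x = 0.002903; check Q = 146.5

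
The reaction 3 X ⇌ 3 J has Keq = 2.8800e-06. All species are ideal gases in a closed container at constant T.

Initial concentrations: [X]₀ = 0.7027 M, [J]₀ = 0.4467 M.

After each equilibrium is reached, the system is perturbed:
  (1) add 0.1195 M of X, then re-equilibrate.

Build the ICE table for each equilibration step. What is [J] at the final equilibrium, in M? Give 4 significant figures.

[J]_eq = 0.0178 M

Q₀ = 0.2569 vs Keq = 2.8800e-06 ⇒ Q>K, reverse
Step 1:
                   X          J
  Initial     0.7027     0.4467
  Change      0.4306    -0.4306
  Equil        1.133    0.01612
  solve Keq expr → x = -0.1435; check Q = 2.8800e-06
Then add 0.1195 M of X.
Step 2:
                   X          J
  Initial      1.253    0.01612
  Change   -0.001676   0.001676
  Equil        1.251     0.0178
  solve Keq expr → x = 5.5878e-04; check Q = 2.8800e-06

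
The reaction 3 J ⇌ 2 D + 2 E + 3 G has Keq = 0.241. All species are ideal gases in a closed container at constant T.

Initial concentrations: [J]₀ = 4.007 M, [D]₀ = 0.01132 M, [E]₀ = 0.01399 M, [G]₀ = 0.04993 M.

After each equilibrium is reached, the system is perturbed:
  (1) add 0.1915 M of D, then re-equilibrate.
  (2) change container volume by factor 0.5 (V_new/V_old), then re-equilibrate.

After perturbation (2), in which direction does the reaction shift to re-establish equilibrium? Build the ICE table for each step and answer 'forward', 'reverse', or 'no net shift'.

Q₀ = 4.8524e-14 vs Keq = 0.241 ⇒ Q<K, forward
Step 1:
                  J         D         E         G
  I           4.007   0.01132   0.01399   0.04993
  C          -1.495    0.9965    0.9965     1.495
  E           2.512     1.008      1.01     1.545
  solve Keq expr → x = 0.4982; check Q = 0.241
Then add 0.1915 M of D.
Step 2:
                  J         D         E         G
  I           2.512     1.199      1.01     1.545
  C         0.06169  -0.04113  -0.04113  -0.06169
  E           2.574     1.158    0.9693     1.483
  solve Keq expr → x = -0.02056; check Q = 0.241
Then change container volume by factor 0.5 (V_new/V_old).
Step 3:
                  J         D         E         G
  I           5.148     2.316     1.939     2.966
  C          0.8632   -0.5755   -0.5755   -0.8632
  E           6.011     1.741     1.363     2.103
  solve Keq expr → x = -0.2877; check Q = 0.241

Direction: reverse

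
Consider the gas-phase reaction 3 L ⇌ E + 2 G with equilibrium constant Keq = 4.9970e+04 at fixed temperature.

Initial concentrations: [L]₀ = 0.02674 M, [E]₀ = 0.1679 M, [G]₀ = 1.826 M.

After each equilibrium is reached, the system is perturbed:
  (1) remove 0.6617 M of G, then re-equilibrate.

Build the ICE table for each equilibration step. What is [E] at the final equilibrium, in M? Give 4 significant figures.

[E]_eq = 0.1712 M

Q₀ = 2.9280e+04 vs Keq = 4.9970e+04 ⇒ Q<K, forward
Step 1:
                   L          E          G
  Initial    0.02674     0.1679      1.826
  Change   -0.004278   0.001426   0.002852
  Equil      0.02246     0.1693      1.829
  solve Keq expr → x = 0.001426; check Q = 4.9970e+04
Then remove 0.6617 M of G.
Step 2:
                   L          E          G
  Initial    0.02246     0.1693      1.167
  Change   -0.005714   0.001905   0.003809
  Equil      0.01675     0.1712      1.171
  solve Keq expr → x = 0.001905; check Q = 4.9970e+04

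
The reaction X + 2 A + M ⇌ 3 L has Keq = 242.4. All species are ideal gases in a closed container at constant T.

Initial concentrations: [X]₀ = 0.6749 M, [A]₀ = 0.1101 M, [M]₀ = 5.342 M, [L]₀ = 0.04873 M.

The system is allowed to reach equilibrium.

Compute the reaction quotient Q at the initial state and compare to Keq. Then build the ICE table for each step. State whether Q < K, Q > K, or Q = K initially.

Q₀ = 0.002648 vs Keq = 242.4 ⇒ Q<K, forward
Step 1:
                   X          A          M          L
  init        0.6749     0.1101      5.342    0.04873
  Δ         -0.05336    -0.1067   -0.05336     0.1601
  eq          0.6215    0.00338      5.289     0.2088
  solve Keq expr → x = 0.05336; check Q = 242.4

Q₀ = 0.002648; Q < K (proceeds forward)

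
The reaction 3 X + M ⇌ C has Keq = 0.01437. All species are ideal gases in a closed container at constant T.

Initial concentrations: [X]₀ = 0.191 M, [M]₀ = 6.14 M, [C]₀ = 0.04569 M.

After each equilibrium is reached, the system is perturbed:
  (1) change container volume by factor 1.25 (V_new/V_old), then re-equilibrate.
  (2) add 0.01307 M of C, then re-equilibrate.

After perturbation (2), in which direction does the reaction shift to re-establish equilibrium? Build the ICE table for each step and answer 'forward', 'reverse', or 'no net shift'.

Q₀ = 1.068 vs Keq = 0.01437 ⇒ Q>K, reverse
Step 1:
                   X          M          C
  I            0.191       6.14    0.04569
  C           0.1284     0.0428    -0.0428
  E           0.3194      6.183   0.002895
  solve Keq expr → x = -0.0428; check Q = 0.01437
Then change container volume by factor 1.25 (V_new/V_old).
Step 2:
                   X          M          C
  I           0.2555      4.946   0.002316
  C         0.003252   0.001084  -0.001084
  E           0.2588      4.947   0.001232
  solve Keq expr → x = -0.001084; check Q = 0.01437
Then add 0.01307 M of C.
Step 3:
                   X          M          C
  I           0.2588      4.947     0.0143
  C          0.03735    0.01245   -0.01245
  E           0.2961       4.96   0.001851
  solve Keq expr → x = -0.01245; check Q = 0.01437

Direction: reverse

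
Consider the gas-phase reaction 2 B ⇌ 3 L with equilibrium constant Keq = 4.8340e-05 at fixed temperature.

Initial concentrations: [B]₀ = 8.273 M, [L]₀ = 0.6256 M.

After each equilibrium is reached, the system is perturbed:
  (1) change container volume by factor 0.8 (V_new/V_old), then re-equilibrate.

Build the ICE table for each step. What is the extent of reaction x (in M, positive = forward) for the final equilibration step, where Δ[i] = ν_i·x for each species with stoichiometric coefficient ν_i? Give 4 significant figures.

x = -0.00453 M

Q₀ = 0.003577 vs Keq = 4.8340e-05 ⇒ Q>K, reverse
Step 1:
                   B          L
  I            8.273     0.6256
  C           0.3152    -0.4728
  E            8.588     0.1528
  solve Keq expr → x = -0.1576; check Q = 4.8340e-05
Then change container volume by factor 0.8 (V_new/V_old).
Step 2:
                   B          L
  I            10.74      0.191
  C         0.009059   -0.01359
  E            10.74     0.1774
  solve Keq expr → x = -0.00453; check Q = 4.8340e-05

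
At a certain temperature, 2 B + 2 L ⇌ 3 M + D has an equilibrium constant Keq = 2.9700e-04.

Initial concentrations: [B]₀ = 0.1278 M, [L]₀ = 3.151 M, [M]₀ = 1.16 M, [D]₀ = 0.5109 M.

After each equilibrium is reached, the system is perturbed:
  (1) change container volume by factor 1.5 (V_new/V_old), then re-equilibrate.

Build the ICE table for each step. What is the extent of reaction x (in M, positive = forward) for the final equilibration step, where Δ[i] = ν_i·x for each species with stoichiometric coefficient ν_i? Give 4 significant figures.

Q₀ = 4.918 vs Keq = 2.9700e-04 ⇒ Q>K, reverse
Step 1:
                   B          L          M          D
  init        0.1278      3.151       1.16     0.5109
  Δ           0.6214     0.6214     -0.932    -0.3107
  eq          0.7492      3.772      0.228     0.2002
  solve Keq expr → x = -0.3107; check Q = 2.9700e-04
Then change container volume by factor 1.5 (V_new/V_old).
Step 2:
                   B          L          M          D
  init        0.4994      2.515      0.152     0.1335
  Δ                0          0          0          0
  eq          0.4994      2.515      0.152     0.1335
  solve Keq expr → x = 0; check Q = 2.9700e-04

x = 0 M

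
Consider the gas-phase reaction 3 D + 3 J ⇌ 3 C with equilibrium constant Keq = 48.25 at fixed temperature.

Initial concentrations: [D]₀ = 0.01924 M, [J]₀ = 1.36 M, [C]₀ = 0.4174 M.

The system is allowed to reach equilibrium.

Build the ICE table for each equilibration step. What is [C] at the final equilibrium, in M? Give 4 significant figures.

Q₀ = 4059 vs Keq = 48.25 ⇒ Q>K, reverse
Step 1:
                  D         J         C
  I         0.01924      1.36    0.4174
  C         0.05187   0.05187  -0.05187
  E         0.07111     1.412    0.3655
  solve Keq expr → x = -0.01729; check Q = 48.25

[C]_eq = 0.3655 M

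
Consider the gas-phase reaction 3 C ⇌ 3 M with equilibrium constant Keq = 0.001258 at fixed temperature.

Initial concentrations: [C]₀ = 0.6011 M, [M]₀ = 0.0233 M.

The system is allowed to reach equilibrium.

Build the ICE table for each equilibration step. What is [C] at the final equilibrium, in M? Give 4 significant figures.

Q₀ = 5.8241e-05 vs Keq = 0.001258 ⇒ Q<K, forward
Step 1:
                   C          M
  init        0.6011     0.0233
  Δ         -0.03754    0.03754
  eq          0.5636    0.06084
  solve Keq expr → x = 0.01251; check Q = 0.001258

[C]_eq = 0.5636 M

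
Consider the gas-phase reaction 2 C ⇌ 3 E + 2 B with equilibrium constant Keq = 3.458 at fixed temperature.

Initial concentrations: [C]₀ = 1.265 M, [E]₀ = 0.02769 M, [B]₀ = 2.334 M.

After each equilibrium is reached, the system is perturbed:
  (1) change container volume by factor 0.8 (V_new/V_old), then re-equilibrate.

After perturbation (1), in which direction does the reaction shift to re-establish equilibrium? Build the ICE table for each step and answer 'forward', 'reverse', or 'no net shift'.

Q₀ = 7.2275e-05 vs Keq = 3.458 ⇒ Q<K, forward
Step 1:
                    C           E           B
  Initial       1.265     0.02769       2.334
  Change      -0.4337      0.6505      0.4337
  Equil        0.8313      0.6782       2.768
  solve Keq expr → x = 0.2168; check Q = 3.458
Then change container volume by factor 0.8 (V_new/V_old).
Step 2:
                    C           E           B
  Initial       1.039      0.8478        3.46
  Change      0.08192     -0.1229    -0.08192
  Equil         1.121      0.7249       3.378
  solve Keq expr → x = -0.04096; check Q = 3.458

Direction: reverse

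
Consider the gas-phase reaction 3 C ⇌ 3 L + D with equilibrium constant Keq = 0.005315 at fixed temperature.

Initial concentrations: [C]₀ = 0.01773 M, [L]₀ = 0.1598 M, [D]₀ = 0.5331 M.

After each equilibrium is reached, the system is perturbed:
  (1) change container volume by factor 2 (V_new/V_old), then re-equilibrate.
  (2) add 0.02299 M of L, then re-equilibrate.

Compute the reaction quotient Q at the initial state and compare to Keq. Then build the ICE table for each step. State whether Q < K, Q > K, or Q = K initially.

Q₀ = 390.3; Q > K (proceeds reverse)

Q₀ = 390.3 vs Keq = 0.005315 ⇒ Q>K, reverse
Step 1:
                   C          L          D
  I          0.01773     0.1598     0.5331
  C           0.1276    -0.1276   -0.04254
  E           0.1454    0.03217     0.4906
  solve Keq expr → x = -0.04254; check Q = 0.005315
Then change container volume by factor 2 (V_new/V_old).
Step 2:
                   C          L          D
  I          0.07268    0.01608     0.2453
  C        -0.003247   0.003247   0.001082
  E          0.06944    0.01933     0.2464
  solve Keq expr → x = 0.001082; check Q = 0.005315
Then add 0.02299 M of L.
Step 3:
                   C          L          D
  I          0.06944    0.04232     0.2464
  C          0.01783   -0.01783  -0.005943
  E          0.08726    0.02449     0.2404
  solve Keq expr → x = -0.005943; check Q = 0.005315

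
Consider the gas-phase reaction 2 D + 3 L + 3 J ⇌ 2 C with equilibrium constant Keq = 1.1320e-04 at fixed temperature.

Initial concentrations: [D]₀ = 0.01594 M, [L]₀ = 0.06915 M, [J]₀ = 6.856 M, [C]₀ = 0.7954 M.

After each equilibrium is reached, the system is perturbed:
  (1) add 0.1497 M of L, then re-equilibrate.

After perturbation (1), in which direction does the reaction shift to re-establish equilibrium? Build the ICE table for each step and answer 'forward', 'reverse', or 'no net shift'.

Q₀ = 2.3367e+04 vs Keq = 1.1320e-04 ⇒ Q>K, reverse
Step 1:
                   D          L          J          C
  init       0.01594    0.06915      6.856     0.7954
  Δ           0.6377     0.9565     0.9565    -0.6377
  eq          0.6536      1.026      7.812     0.1577
  solve Keq expr → x = -0.3188; check Q = 1.1320e-04
Then add 0.1497 M of L.
Step 2:
                   D          L          J          C
  init        0.6536      1.175      7.812     0.1577
  Δ         -0.02099   -0.03148   -0.03148    0.02099
  eq          0.6326      1.144      7.781     0.1787
  solve Keq expr → x = 0.01049; check Q = 1.1320e-04

Direction: forward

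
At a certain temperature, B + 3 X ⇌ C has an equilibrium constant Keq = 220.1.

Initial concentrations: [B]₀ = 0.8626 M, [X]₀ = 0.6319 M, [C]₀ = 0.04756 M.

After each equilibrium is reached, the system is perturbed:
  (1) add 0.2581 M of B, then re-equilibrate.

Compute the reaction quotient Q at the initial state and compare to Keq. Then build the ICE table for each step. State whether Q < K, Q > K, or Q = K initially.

Q₀ = 0.2185 vs Keq = 220.1 ⇒ Q<K, forward
Step 1:
                   B          X          C
  init        0.8626     0.6319    0.04756
  Δ          -0.1729    -0.5187     0.1729
  eq          0.6897     0.1132     0.2204
  solve Keq expr → x = 0.1729; check Q = 220.1
Then add 0.2581 M of B.
Step 2:
                   B          X          C
  init        0.9478     0.1132     0.2204
  Δ         -0.00357   -0.01071    0.00357
  eq          0.9442     0.1025      0.224
  solve Keq expr → x = 0.00357; check Q = 220.1

Q₀ = 0.2185; Q < K (proceeds forward)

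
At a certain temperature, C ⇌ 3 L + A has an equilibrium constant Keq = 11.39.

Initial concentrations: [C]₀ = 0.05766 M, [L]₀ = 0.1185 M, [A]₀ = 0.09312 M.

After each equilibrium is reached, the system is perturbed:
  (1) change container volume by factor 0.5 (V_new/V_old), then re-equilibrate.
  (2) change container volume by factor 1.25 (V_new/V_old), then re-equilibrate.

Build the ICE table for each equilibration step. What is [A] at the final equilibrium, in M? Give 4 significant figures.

Q₀ = 0.002687 vs Keq = 11.39 ⇒ Q<K, forward
Step 1:
                   C          L          A
  Initial    0.05766     0.1185    0.09312
  Change    -0.05734      0.172    0.05734
  Equil   3.2386e-04     0.2905     0.1505
  solve Keq expr → x = 0.05734; check Q = 11.39
Then change container volume by factor 0.5 (V_new/V_old).
Step 2:
                   C          L          A
  Initial 6.4773e-04      0.581     0.3009
  Change    0.004142   -0.01243  -0.004142
  Equil      0.00479     0.5686     0.2968
  solve Keq expr → x = -0.004142; check Q = 11.39
Then change container volume by factor 1.25 (V_new/V_old).
Step 3:
                   C          L          A
  Initial   0.003832     0.4549     0.2374
  Change   -0.001784   0.005353   0.001784
  Equil     0.002047     0.4602     0.2392
  solve Keq expr → x = 0.001784; check Q = 11.39

[A]_eq = 0.2392 M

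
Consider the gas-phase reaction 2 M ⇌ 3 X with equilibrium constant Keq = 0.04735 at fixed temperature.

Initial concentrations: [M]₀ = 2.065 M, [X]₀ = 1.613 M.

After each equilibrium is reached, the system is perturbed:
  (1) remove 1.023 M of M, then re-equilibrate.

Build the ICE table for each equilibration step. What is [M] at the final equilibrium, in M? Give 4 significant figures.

[M]_eq = 1.765 M

Q₀ = 0.9842 vs Keq = 0.04735 ⇒ Q>K, reverse
Step 1:
                   M          X
  I            2.065      1.613
  C           0.6105    -0.9158
  E            2.676     0.6972
  solve Keq expr → x = -0.3053; check Q = 0.04735
Then remove 1.023 M of M.
Step 2:
                   M          X
  I            1.653     0.6972
  C           0.1126    -0.1688
  E            1.765     0.5284
  solve Keq expr → x = -0.05628; check Q = 0.04735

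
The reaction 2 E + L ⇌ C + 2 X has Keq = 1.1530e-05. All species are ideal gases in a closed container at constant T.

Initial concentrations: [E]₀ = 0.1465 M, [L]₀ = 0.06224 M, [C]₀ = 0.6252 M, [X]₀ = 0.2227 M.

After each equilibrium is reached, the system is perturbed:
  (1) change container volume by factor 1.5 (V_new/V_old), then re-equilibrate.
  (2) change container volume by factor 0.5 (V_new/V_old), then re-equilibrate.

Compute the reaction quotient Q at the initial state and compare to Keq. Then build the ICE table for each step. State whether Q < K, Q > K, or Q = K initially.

Q₀ = 23.21 vs Keq = 1.1530e-05 ⇒ Q>K, reverse
Step 1:
                  E         L         C         X
  Initial    0.1465   0.06224    0.6252    0.2227
  Change      0.222     0.111    -0.111    -0.222
  Equil      0.3685    0.1732    0.5142 7.2620e-04
  solve Keq expr → x = -0.111; check Q = 1.1530e-05
Then change container volume by factor 1.5 (V_new/V_old).
Step 2:
                  E         L         C         X
  Initial    0.2456    0.1155    0.3428 4.8413e-04
  Change          0         0         0         0
  Equil      0.2456    0.1155    0.3428 4.8413e-04
  solve Keq expr → x = 0; check Q = 1.1530e-05
Then change container volume by factor 0.5 (V_new/V_old).
Step 3:
                  E         L         C         X
  Initial    0.4913     0.231    0.6856 9.6827e-04
  Change          0         0         0         0
  Equil      0.4913     0.231    0.6856 9.6827e-04
  solve Keq expr → x = 0; check Q = 1.1530e-05

Q₀ = 23.21; Q > K (proceeds reverse)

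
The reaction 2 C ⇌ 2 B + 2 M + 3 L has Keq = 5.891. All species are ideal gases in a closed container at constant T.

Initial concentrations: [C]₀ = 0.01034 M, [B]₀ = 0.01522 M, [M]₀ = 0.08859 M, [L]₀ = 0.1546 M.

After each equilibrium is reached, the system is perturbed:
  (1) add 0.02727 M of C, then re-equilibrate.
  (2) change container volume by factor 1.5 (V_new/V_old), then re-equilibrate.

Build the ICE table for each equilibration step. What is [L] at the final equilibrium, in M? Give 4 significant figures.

Q₀ = 6.2833e-05 vs Keq = 5.891 ⇒ Q<K, forward
Step 1:
                  C         B         M         L
  init      0.01034   0.01522   0.08859    0.1546
  Δ        -0.01027   0.01027   0.01027    0.0154
  eq      7.2763e-05   0.02549   0.09886      0.17
  solve Keq expr → x = 0.005134; check Q = 5.891
Then add 0.02727 M of C.
Step 2:
                  C         B         M         L
  init      0.02734   0.02549   0.09886      0.17
  Δ        -0.02708   0.02708   0.02708   0.04062
  eq      2.6364e-04   0.05257    0.1259    0.2106
  solve Keq expr → x = 0.01354; check Q = 5.891
Then change container volume by factor 1.5 (V_new/V_old).
Step 3:
                  C         B         M         L
  init    1.7576e-04   0.03504   0.08396    0.1404
  Δ       -1.1158e-04 1.1158e-04 1.1158e-04 1.6736e-04
  eq      6.4184e-05   0.03516   0.08407    0.1406
  solve Keq expr → x = 5.5788e-05; check Q = 5.891

[L]_eq = 0.1406 M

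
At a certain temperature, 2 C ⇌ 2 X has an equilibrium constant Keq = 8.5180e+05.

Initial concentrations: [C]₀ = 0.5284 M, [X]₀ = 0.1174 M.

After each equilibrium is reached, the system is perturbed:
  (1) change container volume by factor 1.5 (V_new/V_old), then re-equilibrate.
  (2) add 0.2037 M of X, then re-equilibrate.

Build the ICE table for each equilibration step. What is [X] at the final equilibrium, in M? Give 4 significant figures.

[X]_eq = 0.6335 M

Q₀ = 0.04936 vs Keq = 8.5180e+05 ⇒ Q<K, forward
Step 1:
                   C          X
  I           0.5284     0.1174
  C          -0.5277     0.5277
  E       6.9897e-04     0.6451
  solve Keq expr → x = 0.2639; check Q = 8.5180e+05
Then change container volume by factor 1.5 (V_new/V_old).
Step 2:
                   C          X
  I       4.6598e-04     0.4301
  C                0          0
  E       4.6598e-04     0.4301
  solve Keq expr → x = 0; check Q = 8.5180e+05
Then add 0.2037 M of X.
Step 3:
                   C          X
  I       4.6598e-04     0.6338
  C       2.2047e-04 -2.2047e-04
  E       6.8645e-04     0.6335
  solve Keq expr → x = -1.1024e-04; check Q = 8.5180e+05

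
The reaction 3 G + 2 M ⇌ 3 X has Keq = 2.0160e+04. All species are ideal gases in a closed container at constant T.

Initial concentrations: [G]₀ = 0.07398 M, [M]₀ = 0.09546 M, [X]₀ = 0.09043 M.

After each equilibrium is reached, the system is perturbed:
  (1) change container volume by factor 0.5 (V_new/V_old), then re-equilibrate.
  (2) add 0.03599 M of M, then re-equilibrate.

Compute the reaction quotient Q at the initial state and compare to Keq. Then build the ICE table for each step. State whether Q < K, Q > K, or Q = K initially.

Q₀ = 200.4 vs Keq = 2.0160e+04 ⇒ Q<K, forward
Step 1:
                   G          M          X
  Initial    0.07398    0.09546    0.09043
  Change    -0.04384   -0.02923    0.04384
  Equil      0.03014    0.06623     0.1343
  solve Keq expr → x = 0.01461; check Q = 2.0160e+04
Then change container volume by factor 0.5 (V_new/V_old).
Step 2:
                   G          M          X
  Initial    0.06028     0.1325     0.2685
  Change    -0.01732   -0.01155    0.01732
  Equil      0.04295     0.1209     0.2859
  solve Keq expr → x = 0.005774; check Q = 2.0160e+04
Then add 0.03599 M of M.
Step 3:
                   G          M          X
  Initial    0.04295     0.1569     0.2859
  Change   -0.005556  -0.003704   0.005556
  Equil       0.0374     0.1532     0.2914
  solve Keq expr → x = 0.001852; check Q = 2.0160e+04

Q₀ = 200.4; Q < K (proceeds forward)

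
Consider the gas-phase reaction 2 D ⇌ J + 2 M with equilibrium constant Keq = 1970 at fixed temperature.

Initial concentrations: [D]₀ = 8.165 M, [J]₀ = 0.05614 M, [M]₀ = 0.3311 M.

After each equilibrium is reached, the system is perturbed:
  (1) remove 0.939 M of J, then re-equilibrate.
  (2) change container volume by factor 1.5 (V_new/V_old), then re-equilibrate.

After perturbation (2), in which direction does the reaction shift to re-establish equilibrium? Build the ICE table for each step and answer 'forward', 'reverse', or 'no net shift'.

Direction: forward

Q₀ = 9.2316e-05 vs Keq = 1970 ⇒ Q<K, forward
Step 1:
                  D         J         M
  I           8.165   0.05614    0.3311
  C          -7.801       3.9     7.801
  E          0.3644     3.956     8.132
  solve Keq expr → x = 3.9; check Q = 1970
Then remove 0.939 M of J.
Step 2:
                  D         J         M
  I          0.3644     3.017     8.132
  C        -0.04333   0.02166   0.04333
  E          0.3211     3.039     8.175
  solve Keq expr → x = 0.02166; check Q = 1970
Then change container volume by factor 1.5 (V_new/V_old).
Step 3:
                  D         J         M
  I          0.2141     2.026      5.45
  C        -0.03728   0.01864   0.03728
  E          0.1768     2.045     5.487
  solve Keq expr → x = 0.01864; check Q = 1970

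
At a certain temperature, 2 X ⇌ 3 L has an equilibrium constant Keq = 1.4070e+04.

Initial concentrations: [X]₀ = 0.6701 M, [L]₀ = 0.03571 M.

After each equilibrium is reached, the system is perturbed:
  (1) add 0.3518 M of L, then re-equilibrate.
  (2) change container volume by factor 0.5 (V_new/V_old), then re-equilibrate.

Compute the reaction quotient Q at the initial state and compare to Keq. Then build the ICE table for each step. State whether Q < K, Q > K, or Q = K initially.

Q₀ = 1.0141e-04; Q < K (proceeds forward)

Q₀ = 1.0141e-04 vs Keq = 1.4070e+04 ⇒ Q<K, forward
Step 1:
                    X           L
  init         0.6701     0.03571
  Δ           -0.6613       0.992
  eq         0.008783       1.028
  solve Keq expr → x = 0.3307; check Q = 1.4070e+04
Then add 0.3518 M of L.
Step 2:
                    X           L
  init       0.008783       1.379
  Δ           0.00477   -0.007155
  eq          0.01355       1.372
  solve Keq expr → x = -0.002385; check Q = 1.4070e+04
Then change container volume by factor 0.5 (V_new/V_old).
Step 3:
                    X           L
  init        0.02711       2.745
  Δ           0.01089    -0.01633
  eq          0.03799       2.728
  solve Keq expr → x = -0.005443; check Q = 1.4070e+04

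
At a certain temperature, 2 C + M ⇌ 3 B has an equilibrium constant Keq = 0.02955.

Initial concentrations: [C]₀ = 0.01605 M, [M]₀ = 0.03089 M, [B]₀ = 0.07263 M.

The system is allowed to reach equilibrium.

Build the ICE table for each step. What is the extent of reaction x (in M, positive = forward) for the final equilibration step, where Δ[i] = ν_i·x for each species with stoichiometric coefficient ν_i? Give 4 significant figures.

x = -0.01882 M

Q₀ = 48.15 vs Keq = 0.02955 ⇒ Q>K, reverse
Step 1:
                   C          M          B
  Initial    0.01605    0.03089    0.07263
  Change     0.03764    0.01882   -0.05645
  Equil      0.05369    0.04971    0.01618
  solve Keq expr → x = -0.01882; check Q = 0.02955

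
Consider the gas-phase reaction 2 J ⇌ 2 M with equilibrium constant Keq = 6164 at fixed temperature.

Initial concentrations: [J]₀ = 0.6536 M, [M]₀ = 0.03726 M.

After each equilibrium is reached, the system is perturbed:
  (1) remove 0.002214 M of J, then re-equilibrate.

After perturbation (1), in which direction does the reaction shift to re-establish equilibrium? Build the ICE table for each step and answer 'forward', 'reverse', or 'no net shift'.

Direction: reverse

Q₀ = 0.00325 vs Keq = 6164 ⇒ Q<K, forward
Step 1:
                    J           M
  Initial      0.6536     0.03726
  Change      -0.6449      0.6449
  Equil      0.008689      0.6822
  solve Keq expr → x = 0.3225; check Q = 6164
Then remove 0.002214 M of J.
Step 2:
                    J           M
  Initial    0.006475      0.6822
  Change     0.002186   -0.002186
  Equil      0.008661        0.68
  solve Keq expr → x = -0.001093; check Q = 6164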